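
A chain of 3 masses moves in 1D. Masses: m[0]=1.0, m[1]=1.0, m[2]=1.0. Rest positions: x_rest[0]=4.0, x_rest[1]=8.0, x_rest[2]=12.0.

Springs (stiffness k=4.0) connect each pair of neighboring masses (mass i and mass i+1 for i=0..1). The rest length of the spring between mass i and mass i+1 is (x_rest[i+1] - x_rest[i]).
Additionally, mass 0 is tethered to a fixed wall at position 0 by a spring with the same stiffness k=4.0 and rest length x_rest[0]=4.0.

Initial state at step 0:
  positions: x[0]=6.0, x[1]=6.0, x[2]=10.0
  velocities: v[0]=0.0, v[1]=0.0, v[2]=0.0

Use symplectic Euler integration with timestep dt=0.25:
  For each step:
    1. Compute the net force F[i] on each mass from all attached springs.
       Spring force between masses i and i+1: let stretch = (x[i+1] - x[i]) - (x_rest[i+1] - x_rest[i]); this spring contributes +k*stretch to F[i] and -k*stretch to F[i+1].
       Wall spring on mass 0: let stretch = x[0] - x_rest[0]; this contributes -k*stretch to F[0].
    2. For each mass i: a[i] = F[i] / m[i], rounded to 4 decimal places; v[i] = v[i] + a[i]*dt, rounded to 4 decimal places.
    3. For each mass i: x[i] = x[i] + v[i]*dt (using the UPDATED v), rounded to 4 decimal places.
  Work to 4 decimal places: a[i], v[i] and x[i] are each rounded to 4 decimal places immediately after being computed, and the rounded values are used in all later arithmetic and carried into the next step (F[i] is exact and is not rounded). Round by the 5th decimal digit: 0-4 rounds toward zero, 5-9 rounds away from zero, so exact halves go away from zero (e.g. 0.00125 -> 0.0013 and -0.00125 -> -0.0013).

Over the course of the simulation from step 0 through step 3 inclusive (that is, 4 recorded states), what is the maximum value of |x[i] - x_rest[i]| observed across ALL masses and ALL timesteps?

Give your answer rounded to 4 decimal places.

Step 0: x=[6.0000 6.0000 10.0000] v=[0.0000 0.0000 0.0000]
Step 1: x=[4.5000 7.0000 10.0000] v=[-6.0000 4.0000 0.0000]
Step 2: x=[2.5000 8.1250 10.2500] v=[-8.0000 4.5000 1.0000]
Step 3: x=[1.2813 8.3750 10.9688] v=[-4.8750 1.0000 2.8750]
Max displacement = 2.7187

Answer: 2.7187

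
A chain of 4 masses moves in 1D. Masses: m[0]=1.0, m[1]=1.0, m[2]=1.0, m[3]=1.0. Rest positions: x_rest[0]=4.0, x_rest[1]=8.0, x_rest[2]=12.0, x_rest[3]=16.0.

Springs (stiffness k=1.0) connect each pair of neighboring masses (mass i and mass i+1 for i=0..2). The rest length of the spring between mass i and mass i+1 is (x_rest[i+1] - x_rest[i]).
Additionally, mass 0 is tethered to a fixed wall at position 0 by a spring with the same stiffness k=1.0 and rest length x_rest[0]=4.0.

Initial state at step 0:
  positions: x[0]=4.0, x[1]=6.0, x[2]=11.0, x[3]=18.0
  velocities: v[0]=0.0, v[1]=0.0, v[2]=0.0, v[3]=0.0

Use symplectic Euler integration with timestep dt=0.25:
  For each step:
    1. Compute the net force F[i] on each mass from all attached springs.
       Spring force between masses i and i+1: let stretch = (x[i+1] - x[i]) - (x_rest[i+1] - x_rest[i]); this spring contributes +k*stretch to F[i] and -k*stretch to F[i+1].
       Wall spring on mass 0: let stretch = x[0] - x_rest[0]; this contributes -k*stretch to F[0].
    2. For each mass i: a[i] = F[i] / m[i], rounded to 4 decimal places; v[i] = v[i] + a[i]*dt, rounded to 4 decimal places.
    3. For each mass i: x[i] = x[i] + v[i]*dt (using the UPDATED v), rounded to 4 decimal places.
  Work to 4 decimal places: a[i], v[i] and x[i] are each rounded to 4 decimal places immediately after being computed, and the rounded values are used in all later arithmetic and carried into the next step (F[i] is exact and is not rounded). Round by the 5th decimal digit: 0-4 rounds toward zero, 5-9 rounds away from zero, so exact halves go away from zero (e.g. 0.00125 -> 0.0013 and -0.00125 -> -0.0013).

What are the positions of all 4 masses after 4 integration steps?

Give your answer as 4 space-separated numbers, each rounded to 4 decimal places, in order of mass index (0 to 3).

Step 0: x=[4.0000 6.0000 11.0000 18.0000] v=[0.0000 0.0000 0.0000 0.0000]
Step 1: x=[3.8750 6.1875 11.1250 17.8125] v=[-0.5000 0.7500 0.5000 -0.7500]
Step 2: x=[3.6524 6.5391 11.3594 17.4570] v=[-0.8906 1.4063 0.9375 -1.4219]
Step 3: x=[3.3819 7.0115 11.6736 16.9704] v=[-1.0820 1.8897 1.2568 -1.9463]
Step 4: x=[3.1269 7.5485 12.0275 16.4028] v=[-1.0201 2.1478 1.4155 -2.2705]

Answer: 3.1269 7.5485 12.0275 16.4028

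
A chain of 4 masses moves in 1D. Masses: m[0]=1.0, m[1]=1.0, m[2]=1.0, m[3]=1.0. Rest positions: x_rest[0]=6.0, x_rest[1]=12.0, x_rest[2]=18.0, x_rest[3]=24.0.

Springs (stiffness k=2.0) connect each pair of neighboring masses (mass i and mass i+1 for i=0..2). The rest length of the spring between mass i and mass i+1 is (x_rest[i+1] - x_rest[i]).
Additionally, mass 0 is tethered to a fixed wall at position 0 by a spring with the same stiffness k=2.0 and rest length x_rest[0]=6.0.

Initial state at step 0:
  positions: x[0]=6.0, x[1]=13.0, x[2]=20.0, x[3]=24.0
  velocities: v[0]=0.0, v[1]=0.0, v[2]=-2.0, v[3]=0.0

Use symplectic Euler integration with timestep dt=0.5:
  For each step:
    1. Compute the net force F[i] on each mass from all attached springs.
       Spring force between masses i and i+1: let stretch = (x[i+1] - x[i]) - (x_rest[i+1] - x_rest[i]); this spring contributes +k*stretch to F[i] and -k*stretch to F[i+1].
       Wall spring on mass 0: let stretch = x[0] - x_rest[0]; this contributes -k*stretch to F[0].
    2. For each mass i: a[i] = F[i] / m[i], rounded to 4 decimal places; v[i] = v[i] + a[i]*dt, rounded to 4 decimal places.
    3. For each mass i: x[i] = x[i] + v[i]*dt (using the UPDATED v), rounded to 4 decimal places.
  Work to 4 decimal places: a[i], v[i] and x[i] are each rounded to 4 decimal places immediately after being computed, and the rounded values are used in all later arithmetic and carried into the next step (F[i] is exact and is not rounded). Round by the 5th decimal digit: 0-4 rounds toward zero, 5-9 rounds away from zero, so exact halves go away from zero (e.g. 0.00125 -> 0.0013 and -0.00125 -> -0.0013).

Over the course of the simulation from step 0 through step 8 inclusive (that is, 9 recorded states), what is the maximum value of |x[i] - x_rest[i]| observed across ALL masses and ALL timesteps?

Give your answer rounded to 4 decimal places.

Answer: 2.4062

Derivation:
Step 0: x=[6.0000 13.0000 20.0000 24.0000] v=[0.0000 0.0000 -2.0000 0.0000]
Step 1: x=[6.5000 13.0000 17.5000 25.0000] v=[1.0000 0.0000 -5.0000 2.0000]
Step 2: x=[7.0000 12.0000 16.5000 25.2500] v=[1.0000 -2.0000 -2.0000 0.5000]
Step 3: x=[6.5000 10.7500 17.6250 24.1250] v=[-1.0000 -2.5000 2.2500 -2.2500]
Step 4: x=[4.8750 10.8125 18.5625 22.7500] v=[-3.2500 0.1250 1.8750 -2.7500]
Step 5: x=[3.7813 11.7813 17.7188 22.2813] v=[-2.1875 1.9375 -1.6875 -0.9375]
Step 6: x=[4.7969 11.7188 16.1876 22.5313] v=[2.0312 -0.1250 -3.0625 0.5000]
Step 7: x=[6.8750 10.4298 15.5938 22.6095] v=[4.1562 -2.5781 -1.1876 0.1563]
Step 8: x=[7.2930 9.9454 15.9259 22.1798] v=[0.8360 -0.9689 0.6641 -0.8594]
Max displacement = 2.4062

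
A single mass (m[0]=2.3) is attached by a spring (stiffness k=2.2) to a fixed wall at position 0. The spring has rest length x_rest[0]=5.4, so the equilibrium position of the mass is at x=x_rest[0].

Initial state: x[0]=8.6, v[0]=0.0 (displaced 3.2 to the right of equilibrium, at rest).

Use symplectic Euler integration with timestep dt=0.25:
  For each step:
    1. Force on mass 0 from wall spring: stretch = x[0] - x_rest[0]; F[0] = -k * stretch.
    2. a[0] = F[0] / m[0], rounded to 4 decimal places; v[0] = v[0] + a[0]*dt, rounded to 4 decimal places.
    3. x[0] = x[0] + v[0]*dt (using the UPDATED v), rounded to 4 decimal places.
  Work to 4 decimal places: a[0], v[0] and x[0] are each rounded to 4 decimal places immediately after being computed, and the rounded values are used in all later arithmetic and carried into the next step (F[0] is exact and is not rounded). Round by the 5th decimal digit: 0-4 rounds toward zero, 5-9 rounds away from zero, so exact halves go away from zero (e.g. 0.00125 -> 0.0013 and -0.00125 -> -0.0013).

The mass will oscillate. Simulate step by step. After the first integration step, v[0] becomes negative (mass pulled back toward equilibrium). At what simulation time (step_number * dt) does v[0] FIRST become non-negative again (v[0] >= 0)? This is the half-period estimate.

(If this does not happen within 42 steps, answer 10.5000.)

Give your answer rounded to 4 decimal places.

Answer: 3.2500

Derivation:
Step 0: x=[8.6000] v=[0.0000]
Step 1: x=[8.4087] v=[-0.7652]
Step 2: x=[8.0375] v=[-1.4847]
Step 3: x=[7.5087] v=[-2.1154]
Step 4: x=[6.8538] v=[-2.6197]
Step 5: x=[6.1120] v=[-2.9674]
Step 6: x=[5.3276] v=[-3.1377]
Step 7: x=[4.5475] v=[-3.1204]
Step 8: x=[3.8184] v=[-2.9166]
Step 9: x=[3.1838] v=[-2.5384]
Step 10: x=[2.6817] v=[-2.0085]
Step 11: x=[2.3421] v=[-1.3585]
Step 12: x=[2.1853] v=[-0.6273]
Step 13: x=[2.2207] v=[0.1414]
First v>=0 after going negative at step 13, time=3.2500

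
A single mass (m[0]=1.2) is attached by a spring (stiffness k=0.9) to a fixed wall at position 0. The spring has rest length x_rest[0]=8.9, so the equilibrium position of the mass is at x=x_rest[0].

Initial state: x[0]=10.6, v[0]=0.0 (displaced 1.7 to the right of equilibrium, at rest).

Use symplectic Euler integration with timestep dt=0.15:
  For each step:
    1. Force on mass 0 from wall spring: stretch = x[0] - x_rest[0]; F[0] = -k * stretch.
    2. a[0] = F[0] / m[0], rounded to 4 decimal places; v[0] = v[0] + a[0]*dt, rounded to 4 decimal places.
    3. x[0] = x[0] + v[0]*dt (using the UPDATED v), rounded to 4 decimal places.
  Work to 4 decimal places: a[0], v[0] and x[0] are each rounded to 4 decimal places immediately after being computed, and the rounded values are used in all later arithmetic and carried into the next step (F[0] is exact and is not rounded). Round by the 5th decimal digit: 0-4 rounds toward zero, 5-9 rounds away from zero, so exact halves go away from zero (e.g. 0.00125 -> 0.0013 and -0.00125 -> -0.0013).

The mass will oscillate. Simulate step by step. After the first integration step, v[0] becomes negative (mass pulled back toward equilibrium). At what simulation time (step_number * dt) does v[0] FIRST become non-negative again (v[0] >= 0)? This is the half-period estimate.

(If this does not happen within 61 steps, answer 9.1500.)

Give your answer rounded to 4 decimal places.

Answer: 3.7500

Derivation:
Step 0: x=[10.6000] v=[0.0000]
Step 1: x=[10.5713] v=[-0.1913]
Step 2: x=[10.5144] v=[-0.3793]
Step 3: x=[10.4303] v=[-0.5609]
Step 4: x=[10.3203] v=[-0.7331]
Step 5: x=[10.1864] v=[-0.8929]
Step 6: x=[10.0308] v=[-1.0376]
Step 7: x=[9.8561] v=[-1.1648]
Step 8: x=[9.6652] v=[-1.2724]
Step 9: x=[9.4614] v=[-1.3585]
Step 10: x=[9.2481] v=[-1.4217]
Step 11: x=[9.0290] v=[-1.4609]
Step 12: x=[8.8077] v=[-1.4754]
Step 13: x=[8.5880] v=[-1.4650]
Step 14: x=[8.3735] v=[-1.4299]
Step 15: x=[8.1679] v=[-1.3707]
Step 16: x=[7.9747] v=[-1.2883]
Step 17: x=[7.7971] v=[-1.1842]
Step 18: x=[7.6381] v=[-1.0601]
Step 19: x=[7.5004] v=[-0.9181]
Step 20: x=[7.3863] v=[-0.7606]
Step 21: x=[7.2978] v=[-0.5903]
Step 22: x=[7.2363] v=[-0.4100]
Step 23: x=[7.2029] v=[-0.2228]
Step 24: x=[7.1981] v=[-0.0319]
Step 25: x=[7.2220] v=[0.1596]
First v>=0 after going negative at step 25, time=3.7500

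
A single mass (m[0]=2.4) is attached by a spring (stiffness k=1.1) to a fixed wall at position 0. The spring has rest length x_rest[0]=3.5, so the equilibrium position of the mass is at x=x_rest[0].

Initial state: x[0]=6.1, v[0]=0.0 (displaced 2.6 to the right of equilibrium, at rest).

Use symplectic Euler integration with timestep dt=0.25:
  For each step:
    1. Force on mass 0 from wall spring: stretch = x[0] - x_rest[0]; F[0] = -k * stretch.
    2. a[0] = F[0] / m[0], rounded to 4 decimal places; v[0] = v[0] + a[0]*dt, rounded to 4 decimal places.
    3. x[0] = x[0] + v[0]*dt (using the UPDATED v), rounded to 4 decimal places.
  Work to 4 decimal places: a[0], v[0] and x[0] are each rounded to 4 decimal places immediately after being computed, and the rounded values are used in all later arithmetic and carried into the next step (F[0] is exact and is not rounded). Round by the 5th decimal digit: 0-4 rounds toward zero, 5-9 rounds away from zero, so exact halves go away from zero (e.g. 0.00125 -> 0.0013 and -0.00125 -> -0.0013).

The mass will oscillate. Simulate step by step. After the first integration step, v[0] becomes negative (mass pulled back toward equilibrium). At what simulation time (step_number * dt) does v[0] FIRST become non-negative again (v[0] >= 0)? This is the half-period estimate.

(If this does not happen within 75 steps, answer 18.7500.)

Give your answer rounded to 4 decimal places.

Step 0: x=[6.1000] v=[0.0000]
Step 1: x=[6.0255] v=[-0.2979]
Step 2: x=[5.8787] v=[-0.5873]
Step 3: x=[5.6637] v=[-0.8599]
Step 4: x=[5.3868] v=[-1.1078]
Step 5: x=[5.0558] v=[-1.3240]
Step 6: x=[4.6802] v=[-1.5023]
Step 7: x=[4.2708] v=[-1.6375]
Step 8: x=[3.8394] v=[-1.7258]
Step 9: x=[3.3982] v=[-1.7647]
Step 10: x=[2.9600] v=[-1.7530]
Step 11: x=[2.5372] v=[-1.6911]
Step 12: x=[2.1420] v=[-1.5808]
Step 13: x=[1.7857] v=[-1.4252]
Step 14: x=[1.4785] v=[-1.2288]
Step 15: x=[1.2292] v=[-0.9972]
Step 16: x=[1.0450] v=[-0.7370]
Step 17: x=[0.9311] v=[-0.4557]
Step 18: x=[0.8908] v=[-0.1614]
Step 19: x=[0.9252] v=[0.1376]
First v>=0 after going negative at step 19, time=4.7500

Answer: 4.7500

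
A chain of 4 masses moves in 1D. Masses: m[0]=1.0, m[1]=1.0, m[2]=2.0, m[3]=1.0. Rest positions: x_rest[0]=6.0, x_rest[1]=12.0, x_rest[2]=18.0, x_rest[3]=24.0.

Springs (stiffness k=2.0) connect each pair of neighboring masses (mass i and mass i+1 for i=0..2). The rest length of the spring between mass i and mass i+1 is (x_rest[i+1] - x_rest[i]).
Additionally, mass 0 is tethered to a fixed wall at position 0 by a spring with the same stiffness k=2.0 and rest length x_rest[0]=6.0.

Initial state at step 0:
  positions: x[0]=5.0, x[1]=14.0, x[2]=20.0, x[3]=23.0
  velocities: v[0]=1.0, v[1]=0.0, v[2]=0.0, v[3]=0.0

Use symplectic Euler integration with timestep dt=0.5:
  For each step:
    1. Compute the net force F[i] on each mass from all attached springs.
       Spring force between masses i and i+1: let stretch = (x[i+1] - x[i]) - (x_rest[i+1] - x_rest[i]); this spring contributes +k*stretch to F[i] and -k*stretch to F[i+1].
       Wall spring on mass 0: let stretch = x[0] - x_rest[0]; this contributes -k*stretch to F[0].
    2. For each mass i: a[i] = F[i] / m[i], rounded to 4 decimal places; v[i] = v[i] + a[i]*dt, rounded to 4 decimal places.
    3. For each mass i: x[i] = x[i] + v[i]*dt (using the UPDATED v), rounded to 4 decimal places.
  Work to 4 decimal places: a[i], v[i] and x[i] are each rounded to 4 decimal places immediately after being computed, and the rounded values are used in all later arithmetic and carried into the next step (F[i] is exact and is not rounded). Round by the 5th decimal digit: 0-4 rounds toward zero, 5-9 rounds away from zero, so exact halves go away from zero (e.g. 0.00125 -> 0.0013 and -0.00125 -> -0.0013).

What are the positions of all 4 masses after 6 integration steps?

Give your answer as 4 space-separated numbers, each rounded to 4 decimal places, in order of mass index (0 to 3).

Answer: 5.4258 10.5626 20.1330 22.7228

Derivation:
Step 0: x=[5.0000 14.0000 20.0000 23.0000] v=[1.0000 0.0000 0.0000 0.0000]
Step 1: x=[7.5000 12.5000 19.2500 24.5000] v=[5.0000 -3.0000 -1.5000 3.0000]
Step 2: x=[8.7500 11.8750 18.1250 26.3750] v=[2.5000 -1.2500 -2.2500 3.7500]
Step 3: x=[7.1875 12.8125 17.5000 27.1250] v=[-3.1250 1.8750 -1.2500 1.5000]
Step 4: x=[4.8438 13.2813 18.1094 26.0625] v=[-4.6875 0.9375 1.2188 -2.1250]
Step 5: x=[4.2969 11.9454 19.5001 24.0235] v=[-1.0938 -2.6719 2.7813 -4.0781]
Step 6: x=[5.4258 10.5626 20.1330 22.7228] v=[2.2578 -2.7657 1.2657 -2.6015]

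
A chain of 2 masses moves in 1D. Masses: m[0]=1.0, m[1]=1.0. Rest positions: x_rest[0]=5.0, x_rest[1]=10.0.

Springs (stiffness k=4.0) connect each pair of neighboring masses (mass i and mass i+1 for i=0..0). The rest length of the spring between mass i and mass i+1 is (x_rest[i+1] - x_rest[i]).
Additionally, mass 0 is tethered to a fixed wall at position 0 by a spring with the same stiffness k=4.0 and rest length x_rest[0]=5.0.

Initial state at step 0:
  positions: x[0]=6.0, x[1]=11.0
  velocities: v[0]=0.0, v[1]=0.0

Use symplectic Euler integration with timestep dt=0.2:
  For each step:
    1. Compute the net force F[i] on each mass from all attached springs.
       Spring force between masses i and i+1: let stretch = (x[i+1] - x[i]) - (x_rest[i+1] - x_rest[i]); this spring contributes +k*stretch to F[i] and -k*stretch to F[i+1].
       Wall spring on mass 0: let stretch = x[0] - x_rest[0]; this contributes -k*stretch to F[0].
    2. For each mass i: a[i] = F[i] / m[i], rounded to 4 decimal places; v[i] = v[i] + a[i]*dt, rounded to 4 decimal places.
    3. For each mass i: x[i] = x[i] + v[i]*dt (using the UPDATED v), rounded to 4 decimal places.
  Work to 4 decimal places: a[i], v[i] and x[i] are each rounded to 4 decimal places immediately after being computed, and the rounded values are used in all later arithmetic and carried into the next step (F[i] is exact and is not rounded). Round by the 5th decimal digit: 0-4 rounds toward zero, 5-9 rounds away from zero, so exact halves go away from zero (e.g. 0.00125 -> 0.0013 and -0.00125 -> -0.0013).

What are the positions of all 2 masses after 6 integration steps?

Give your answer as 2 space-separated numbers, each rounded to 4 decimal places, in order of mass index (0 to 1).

Answer: 4.8493 10.0275

Derivation:
Step 0: x=[6.0000 11.0000] v=[0.0000 0.0000]
Step 1: x=[5.8400 11.0000] v=[-0.8000 0.0000]
Step 2: x=[5.5712 10.9744] v=[-1.3440 -0.1280]
Step 3: x=[5.2755 10.8843] v=[-1.4784 -0.4506]
Step 4: x=[5.0331 10.6968] v=[-1.2118 -0.9376]
Step 5: x=[4.8916 10.4031] v=[-0.7073 -1.4686]
Step 6: x=[4.8493 10.0275] v=[-0.2114 -1.8778]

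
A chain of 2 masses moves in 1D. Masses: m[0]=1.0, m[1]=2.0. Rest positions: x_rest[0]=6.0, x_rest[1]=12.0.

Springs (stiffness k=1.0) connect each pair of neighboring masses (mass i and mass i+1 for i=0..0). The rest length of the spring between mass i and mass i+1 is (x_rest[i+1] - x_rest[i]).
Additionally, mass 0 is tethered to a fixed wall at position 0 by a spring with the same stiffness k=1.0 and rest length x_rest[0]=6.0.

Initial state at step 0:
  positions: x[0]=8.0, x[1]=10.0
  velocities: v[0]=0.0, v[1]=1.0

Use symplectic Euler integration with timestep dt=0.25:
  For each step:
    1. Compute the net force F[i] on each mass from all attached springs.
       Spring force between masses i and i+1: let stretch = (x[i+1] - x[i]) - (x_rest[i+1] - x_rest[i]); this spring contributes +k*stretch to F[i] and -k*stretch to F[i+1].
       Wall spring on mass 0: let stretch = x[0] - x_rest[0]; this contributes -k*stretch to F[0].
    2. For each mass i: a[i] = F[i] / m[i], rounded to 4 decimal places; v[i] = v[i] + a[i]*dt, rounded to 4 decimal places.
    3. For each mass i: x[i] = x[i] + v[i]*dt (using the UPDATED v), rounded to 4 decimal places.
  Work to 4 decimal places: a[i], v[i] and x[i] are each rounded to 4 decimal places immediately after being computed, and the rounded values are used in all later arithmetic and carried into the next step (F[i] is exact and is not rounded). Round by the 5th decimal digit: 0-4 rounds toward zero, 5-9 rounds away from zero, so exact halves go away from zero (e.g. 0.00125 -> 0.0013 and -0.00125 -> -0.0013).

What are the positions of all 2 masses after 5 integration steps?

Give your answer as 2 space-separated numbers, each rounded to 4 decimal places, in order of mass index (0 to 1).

Answer: 4.3442 12.4953

Derivation:
Step 0: x=[8.0000 10.0000] v=[0.0000 1.0000]
Step 1: x=[7.6250 10.3750] v=[-1.5000 1.5000]
Step 2: x=[6.9453 10.8516] v=[-2.7188 1.9063]
Step 3: x=[6.0757 11.3936] v=[-3.4786 2.1680]
Step 4: x=[5.1587 11.9569] v=[-3.6681 2.2533]
Step 5: x=[4.3442 12.4953] v=[-3.2582 2.1535]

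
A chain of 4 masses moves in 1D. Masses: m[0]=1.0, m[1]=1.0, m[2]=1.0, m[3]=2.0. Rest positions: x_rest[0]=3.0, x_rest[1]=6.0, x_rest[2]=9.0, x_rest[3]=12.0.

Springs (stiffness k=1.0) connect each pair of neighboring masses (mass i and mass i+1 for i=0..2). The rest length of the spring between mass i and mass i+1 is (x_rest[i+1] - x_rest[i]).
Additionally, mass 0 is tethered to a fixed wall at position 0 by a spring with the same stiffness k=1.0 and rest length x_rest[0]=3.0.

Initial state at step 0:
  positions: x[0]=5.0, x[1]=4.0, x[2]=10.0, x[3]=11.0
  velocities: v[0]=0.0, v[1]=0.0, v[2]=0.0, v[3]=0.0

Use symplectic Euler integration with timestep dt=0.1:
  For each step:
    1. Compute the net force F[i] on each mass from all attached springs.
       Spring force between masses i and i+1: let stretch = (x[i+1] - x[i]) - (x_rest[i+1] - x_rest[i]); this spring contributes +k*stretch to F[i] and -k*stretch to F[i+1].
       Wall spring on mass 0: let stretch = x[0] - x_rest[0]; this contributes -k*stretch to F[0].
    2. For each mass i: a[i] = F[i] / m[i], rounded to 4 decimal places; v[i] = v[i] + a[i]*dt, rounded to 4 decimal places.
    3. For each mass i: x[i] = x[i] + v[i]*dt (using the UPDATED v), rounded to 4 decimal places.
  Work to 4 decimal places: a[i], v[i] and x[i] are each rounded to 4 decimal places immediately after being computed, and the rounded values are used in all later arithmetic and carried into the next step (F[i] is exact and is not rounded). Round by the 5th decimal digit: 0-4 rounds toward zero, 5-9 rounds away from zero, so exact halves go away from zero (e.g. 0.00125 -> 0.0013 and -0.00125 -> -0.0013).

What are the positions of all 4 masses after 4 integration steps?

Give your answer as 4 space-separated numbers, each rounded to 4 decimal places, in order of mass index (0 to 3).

Answer: 4.4280 4.6631 9.5265 11.0956

Derivation:
Step 0: x=[5.0000 4.0000 10.0000 11.0000] v=[0.0000 0.0000 0.0000 0.0000]
Step 1: x=[4.9400 4.0700 9.9500 11.0100] v=[-0.6000 0.7000 -0.5000 0.1000]
Step 2: x=[4.8219 4.2075 9.8518 11.0297] v=[-1.1810 1.3750 -0.9820 0.1970]
Step 3: x=[4.6494 4.4076 9.7089 11.0585] v=[-1.7246 2.0009 -1.4286 0.2881]
Step 4: x=[4.4280 4.6631 9.5265 11.0956] v=[-2.2137 2.5552 -1.8238 0.3706]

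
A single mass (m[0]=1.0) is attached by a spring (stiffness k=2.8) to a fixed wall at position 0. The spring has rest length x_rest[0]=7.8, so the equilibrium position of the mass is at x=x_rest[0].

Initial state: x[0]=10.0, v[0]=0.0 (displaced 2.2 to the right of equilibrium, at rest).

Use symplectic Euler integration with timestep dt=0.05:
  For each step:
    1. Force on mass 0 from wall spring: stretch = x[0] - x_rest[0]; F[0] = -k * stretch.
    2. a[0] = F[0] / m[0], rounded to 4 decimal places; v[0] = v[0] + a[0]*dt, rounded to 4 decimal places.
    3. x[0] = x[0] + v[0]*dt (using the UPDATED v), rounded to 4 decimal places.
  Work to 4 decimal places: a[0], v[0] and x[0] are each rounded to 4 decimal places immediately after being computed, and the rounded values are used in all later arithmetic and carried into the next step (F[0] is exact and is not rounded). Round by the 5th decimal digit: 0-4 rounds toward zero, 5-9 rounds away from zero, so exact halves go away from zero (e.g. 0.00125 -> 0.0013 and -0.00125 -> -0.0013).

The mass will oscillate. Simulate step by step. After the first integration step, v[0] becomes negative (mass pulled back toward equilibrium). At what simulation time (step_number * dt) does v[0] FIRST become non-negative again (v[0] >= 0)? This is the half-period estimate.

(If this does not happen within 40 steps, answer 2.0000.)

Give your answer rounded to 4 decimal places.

Answer: 1.9000

Derivation:
Step 0: x=[10.0000] v=[0.0000]
Step 1: x=[9.9846] v=[-0.3080]
Step 2: x=[9.9539] v=[-0.6138]
Step 3: x=[9.9081] v=[-0.9153]
Step 4: x=[9.8476] v=[-1.2104]
Step 5: x=[9.7727] v=[-1.4971]
Step 6: x=[9.6840] v=[-1.7733]
Step 7: x=[9.5821] v=[-2.0371]
Step 8: x=[9.4678] v=[-2.2866]
Step 9: x=[9.3418] v=[-2.5201]
Step 10: x=[9.2050] v=[-2.7360]
Step 11: x=[9.0584] v=[-2.9327]
Step 12: x=[8.9030] v=[-3.1089]
Step 13: x=[8.7398] v=[-3.2633]
Step 14: x=[8.5701] v=[-3.3949]
Step 15: x=[8.3950] v=[-3.5027]
Step 16: x=[8.2157] v=[-3.5860]
Step 17: x=[8.0335] v=[-3.6442]
Step 18: x=[7.8497] v=[-3.6769]
Step 19: x=[7.6655] v=[-3.6839]
Step 20: x=[7.4822] v=[-3.6651]
Step 21: x=[7.3012] v=[-3.6206]
Step 22: x=[7.1237] v=[-3.5508]
Step 23: x=[6.9509] v=[-3.4561]
Step 24: x=[6.7840] v=[-3.3372]
Step 25: x=[6.6243] v=[-3.1950]
Step 26: x=[6.4728] v=[-3.0304]
Step 27: x=[6.3306] v=[-2.8446]
Step 28: x=[6.1987] v=[-2.6389]
Step 29: x=[6.0780] v=[-2.4147]
Step 30: x=[5.9693] v=[-2.1736]
Step 31: x=[5.8734] v=[-1.9173]
Step 32: x=[5.7910] v=[-1.6476]
Step 33: x=[5.7227] v=[-1.3663]
Step 34: x=[5.6689] v=[-1.0755]
Step 35: x=[5.6300] v=[-0.7771]
Step 36: x=[5.6063] v=[-0.4733]
Step 37: x=[5.5980] v=[-0.1662]
Step 38: x=[5.6051] v=[0.1421]
First v>=0 after going negative at step 38, time=1.9000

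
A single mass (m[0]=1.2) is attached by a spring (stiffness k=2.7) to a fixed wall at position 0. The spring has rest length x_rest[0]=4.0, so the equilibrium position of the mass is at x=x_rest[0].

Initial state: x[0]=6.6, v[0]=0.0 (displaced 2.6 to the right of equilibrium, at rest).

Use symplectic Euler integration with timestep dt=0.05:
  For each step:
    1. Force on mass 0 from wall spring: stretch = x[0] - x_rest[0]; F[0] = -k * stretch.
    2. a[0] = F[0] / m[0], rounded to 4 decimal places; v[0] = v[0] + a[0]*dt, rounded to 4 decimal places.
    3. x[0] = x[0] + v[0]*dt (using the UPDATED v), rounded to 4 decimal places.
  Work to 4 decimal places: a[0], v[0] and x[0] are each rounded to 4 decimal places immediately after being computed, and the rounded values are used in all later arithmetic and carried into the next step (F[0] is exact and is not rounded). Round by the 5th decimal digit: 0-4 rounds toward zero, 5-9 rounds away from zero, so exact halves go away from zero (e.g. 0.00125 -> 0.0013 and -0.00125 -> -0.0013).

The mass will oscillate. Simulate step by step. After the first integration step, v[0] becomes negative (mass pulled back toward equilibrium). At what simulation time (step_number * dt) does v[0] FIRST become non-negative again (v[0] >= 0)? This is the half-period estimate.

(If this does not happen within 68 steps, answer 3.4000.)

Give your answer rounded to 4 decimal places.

Answer: 2.1000

Derivation:
Step 0: x=[6.6000] v=[0.0000]
Step 1: x=[6.5854] v=[-0.2925]
Step 2: x=[6.5562] v=[-0.5834]
Step 3: x=[6.5127] v=[-0.8710]
Step 4: x=[6.4550] v=[-1.1537]
Step 5: x=[6.3835] v=[-1.4299]
Step 6: x=[6.2986] v=[-1.6980]
Step 7: x=[6.2008] v=[-1.9566]
Step 8: x=[6.0906] v=[-2.2042]
Step 9: x=[5.9686] v=[-2.4394]
Step 10: x=[5.8356] v=[-2.6609]
Step 11: x=[5.6922] v=[-2.8674]
Step 12: x=[5.5393] v=[-3.0578]
Step 13: x=[5.3778] v=[-3.2310]
Step 14: x=[5.2085] v=[-3.3860]
Step 15: x=[5.0324] v=[-3.5220]
Step 16: x=[4.8505] v=[-3.6381]
Step 17: x=[4.6638] v=[-3.7338]
Step 18: x=[4.4734] v=[-3.8085]
Step 19: x=[4.2803] v=[-3.8618]
Step 20: x=[4.0856] v=[-3.8933]
Step 21: x=[3.8905] v=[-3.9029]
Step 22: x=[3.6960] v=[-3.8906]
Step 23: x=[3.5032] v=[-3.8564]
Step 24: x=[3.3132] v=[-3.8005]
Step 25: x=[3.1270] v=[-3.7232]
Step 26: x=[2.9458] v=[-3.6250]
Step 27: x=[2.7705] v=[-3.5064]
Step 28: x=[2.6021] v=[-3.3681]
Step 29: x=[2.4416] v=[-3.2108]
Step 30: x=[2.2898] v=[-3.0355]
Step 31: x=[2.1476] v=[-2.8431]
Step 32: x=[2.0159] v=[-2.6347]
Step 33: x=[1.8953] v=[-2.4115]
Step 34: x=[1.7866] v=[-2.1747]
Step 35: x=[1.6903] v=[-1.9257]
Step 36: x=[1.6070] v=[-1.6659]
Step 37: x=[1.5372] v=[-1.3967]
Step 38: x=[1.4812] v=[-1.1196]
Step 39: x=[1.4394] v=[-0.8362]
Step 40: x=[1.4120] v=[-0.5481]
Step 41: x=[1.3992] v=[-0.2570]
Step 42: x=[1.4010] v=[0.0356]
First v>=0 after going negative at step 42, time=2.1000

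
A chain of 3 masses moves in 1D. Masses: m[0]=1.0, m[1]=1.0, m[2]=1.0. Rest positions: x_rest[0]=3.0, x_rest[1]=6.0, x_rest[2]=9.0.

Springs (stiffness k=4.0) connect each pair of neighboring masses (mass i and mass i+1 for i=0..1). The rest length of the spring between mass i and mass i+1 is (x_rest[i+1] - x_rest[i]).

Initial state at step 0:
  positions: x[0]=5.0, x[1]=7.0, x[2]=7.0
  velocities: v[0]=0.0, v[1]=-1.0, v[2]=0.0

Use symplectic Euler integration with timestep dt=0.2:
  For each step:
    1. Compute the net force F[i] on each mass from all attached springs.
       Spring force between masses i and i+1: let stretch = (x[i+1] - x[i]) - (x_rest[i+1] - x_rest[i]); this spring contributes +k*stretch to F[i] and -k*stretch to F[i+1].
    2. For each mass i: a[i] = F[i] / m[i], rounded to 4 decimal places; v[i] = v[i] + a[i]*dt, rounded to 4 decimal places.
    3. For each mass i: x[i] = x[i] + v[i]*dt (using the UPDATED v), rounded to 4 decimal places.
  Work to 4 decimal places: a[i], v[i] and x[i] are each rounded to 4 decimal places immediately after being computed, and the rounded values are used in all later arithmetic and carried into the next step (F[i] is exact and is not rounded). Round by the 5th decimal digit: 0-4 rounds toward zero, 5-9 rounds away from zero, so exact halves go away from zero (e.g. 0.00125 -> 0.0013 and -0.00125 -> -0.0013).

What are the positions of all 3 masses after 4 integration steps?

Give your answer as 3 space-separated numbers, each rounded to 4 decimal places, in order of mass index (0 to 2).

Answer: 2.9651 5.2938 9.9412

Derivation:
Step 0: x=[5.0000 7.0000 7.0000] v=[0.0000 -1.0000 0.0000]
Step 1: x=[4.8400 6.4800 7.4800] v=[-0.8000 -2.6000 2.4000]
Step 2: x=[4.4624 5.8576 8.2800] v=[-1.8880 -3.1120 4.0000]
Step 3: x=[3.8280 5.3996 9.1724] v=[-3.1718 -2.2902 4.4621]
Step 4: x=[2.9651 5.2938 9.9412] v=[-4.3145 -0.5292 3.8439]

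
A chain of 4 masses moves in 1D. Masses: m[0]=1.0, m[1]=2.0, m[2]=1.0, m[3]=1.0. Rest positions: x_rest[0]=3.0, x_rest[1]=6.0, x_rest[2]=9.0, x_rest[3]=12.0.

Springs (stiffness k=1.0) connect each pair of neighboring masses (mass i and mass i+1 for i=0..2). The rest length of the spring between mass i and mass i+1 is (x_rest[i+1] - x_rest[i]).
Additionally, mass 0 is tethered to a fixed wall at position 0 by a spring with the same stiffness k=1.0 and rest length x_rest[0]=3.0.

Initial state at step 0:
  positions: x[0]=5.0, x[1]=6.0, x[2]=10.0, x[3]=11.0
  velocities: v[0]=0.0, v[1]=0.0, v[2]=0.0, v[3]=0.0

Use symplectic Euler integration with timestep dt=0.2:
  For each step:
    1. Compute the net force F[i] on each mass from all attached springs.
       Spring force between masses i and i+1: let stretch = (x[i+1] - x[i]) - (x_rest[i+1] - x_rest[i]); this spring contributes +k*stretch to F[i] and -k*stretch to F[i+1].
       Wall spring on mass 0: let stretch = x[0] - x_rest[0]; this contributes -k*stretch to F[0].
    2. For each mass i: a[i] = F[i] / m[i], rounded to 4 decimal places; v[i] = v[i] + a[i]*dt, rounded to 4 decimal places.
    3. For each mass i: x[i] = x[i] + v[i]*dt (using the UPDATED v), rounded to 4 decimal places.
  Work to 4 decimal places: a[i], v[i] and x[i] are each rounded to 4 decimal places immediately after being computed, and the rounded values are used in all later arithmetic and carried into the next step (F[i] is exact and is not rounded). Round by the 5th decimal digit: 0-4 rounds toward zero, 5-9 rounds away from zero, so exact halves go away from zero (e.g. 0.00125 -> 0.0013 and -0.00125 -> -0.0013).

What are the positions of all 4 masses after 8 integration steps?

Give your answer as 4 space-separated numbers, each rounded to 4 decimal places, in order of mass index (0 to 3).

Answer: 1.7969 6.8601 8.1175 12.5772

Derivation:
Step 0: x=[5.0000 6.0000 10.0000 11.0000] v=[0.0000 0.0000 0.0000 0.0000]
Step 1: x=[4.8400 6.0600 9.8800 11.0800] v=[-0.8000 0.3000 -0.6000 0.4000]
Step 2: x=[4.5352 6.1720 9.6552 11.2320] v=[-1.5240 0.5600 -1.1240 0.7600]
Step 3: x=[4.1145 6.3209 9.3541 11.4409] v=[-2.1037 0.7446 -1.5053 1.0446]
Step 4: x=[3.6174 6.4864 9.0152 11.6863] v=[-2.4853 0.8273 -1.6946 1.2272]
Step 5: x=[3.0904 6.6451 8.6820 11.9449] v=[-2.6350 0.7933 -1.6661 1.2930]
Step 6: x=[2.5820 6.7734 8.3978 12.1930] v=[-2.5421 0.6415 -1.4209 1.2404]
Step 7: x=[2.1380 6.8504 8.2005 12.4093] v=[-2.2202 0.3848 -0.9867 1.0814]
Step 8: x=[1.7969 6.8601 8.1175 12.5772] v=[-1.7053 0.0486 -0.4150 0.8396]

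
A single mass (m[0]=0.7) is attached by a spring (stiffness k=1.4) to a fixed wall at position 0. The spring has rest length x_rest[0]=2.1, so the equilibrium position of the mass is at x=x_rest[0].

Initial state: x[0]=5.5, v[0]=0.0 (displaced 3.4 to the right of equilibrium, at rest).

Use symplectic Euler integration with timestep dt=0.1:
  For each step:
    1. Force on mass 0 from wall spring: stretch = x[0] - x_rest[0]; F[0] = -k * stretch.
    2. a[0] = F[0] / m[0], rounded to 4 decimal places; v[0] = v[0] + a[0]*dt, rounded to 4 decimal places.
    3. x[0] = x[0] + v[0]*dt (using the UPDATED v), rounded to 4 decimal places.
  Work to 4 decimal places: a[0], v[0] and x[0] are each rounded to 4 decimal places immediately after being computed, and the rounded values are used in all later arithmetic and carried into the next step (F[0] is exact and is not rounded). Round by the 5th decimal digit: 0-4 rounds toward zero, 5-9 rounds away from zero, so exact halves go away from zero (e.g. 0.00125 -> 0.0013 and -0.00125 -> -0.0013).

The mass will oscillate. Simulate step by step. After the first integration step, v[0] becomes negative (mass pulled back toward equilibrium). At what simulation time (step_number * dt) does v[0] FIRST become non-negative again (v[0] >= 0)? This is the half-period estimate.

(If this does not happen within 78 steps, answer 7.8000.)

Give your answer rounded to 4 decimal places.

Step 0: x=[5.5000] v=[0.0000]
Step 1: x=[5.4320] v=[-0.6800]
Step 2: x=[5.2974] v=[-1.3464]
Step 3: x=[5.0988] v=[-1.9859]
Step 4: x=[4.8402] v=[-2.5857]
Step 5: x=[4.5268] v=[-3.1337]
Step 6: x=[4.1649] v=[-3.6191]
Step 7: x=[3.7617] v=[-4.0321]
Step 8: x=[3.3253] v=[-4.3644]
Step 9: x=[2.8644] v=[-4.6095]
Step 10: x=[2.3882] v=[-4.7624]
Step 11: x=[1.9062] v=[-4.8200]
Step 12: x=[1.4281] v=[-4.7812]
Step 13: x=[0.9634] v=[-4.6468]
Step 14: x=[0.5215] v=[-4.4195]
Step 15: x=[0.1111] v=[-4.1038]
Step 16: x=[-0.2595] v=[-3.7060]
Step 17: x=[-0.5829] v=[-3.2341]
Step 18: x=[-0.8527] v=[-2.6975]
Step 19: x=[-1.0634] v=[-2.1070]
Step 20: x=[-1.2108] v=[-1.4743]
Step 21: x=[-1.2920] v=[-0.8121]
Step 22: x=[-1.3054] v=[-0.1337]
Step 23: x=[-1.2507] v=[0.5474]
First v>=0 after going negative at step 23, time=2.3000

Answer: 2.3000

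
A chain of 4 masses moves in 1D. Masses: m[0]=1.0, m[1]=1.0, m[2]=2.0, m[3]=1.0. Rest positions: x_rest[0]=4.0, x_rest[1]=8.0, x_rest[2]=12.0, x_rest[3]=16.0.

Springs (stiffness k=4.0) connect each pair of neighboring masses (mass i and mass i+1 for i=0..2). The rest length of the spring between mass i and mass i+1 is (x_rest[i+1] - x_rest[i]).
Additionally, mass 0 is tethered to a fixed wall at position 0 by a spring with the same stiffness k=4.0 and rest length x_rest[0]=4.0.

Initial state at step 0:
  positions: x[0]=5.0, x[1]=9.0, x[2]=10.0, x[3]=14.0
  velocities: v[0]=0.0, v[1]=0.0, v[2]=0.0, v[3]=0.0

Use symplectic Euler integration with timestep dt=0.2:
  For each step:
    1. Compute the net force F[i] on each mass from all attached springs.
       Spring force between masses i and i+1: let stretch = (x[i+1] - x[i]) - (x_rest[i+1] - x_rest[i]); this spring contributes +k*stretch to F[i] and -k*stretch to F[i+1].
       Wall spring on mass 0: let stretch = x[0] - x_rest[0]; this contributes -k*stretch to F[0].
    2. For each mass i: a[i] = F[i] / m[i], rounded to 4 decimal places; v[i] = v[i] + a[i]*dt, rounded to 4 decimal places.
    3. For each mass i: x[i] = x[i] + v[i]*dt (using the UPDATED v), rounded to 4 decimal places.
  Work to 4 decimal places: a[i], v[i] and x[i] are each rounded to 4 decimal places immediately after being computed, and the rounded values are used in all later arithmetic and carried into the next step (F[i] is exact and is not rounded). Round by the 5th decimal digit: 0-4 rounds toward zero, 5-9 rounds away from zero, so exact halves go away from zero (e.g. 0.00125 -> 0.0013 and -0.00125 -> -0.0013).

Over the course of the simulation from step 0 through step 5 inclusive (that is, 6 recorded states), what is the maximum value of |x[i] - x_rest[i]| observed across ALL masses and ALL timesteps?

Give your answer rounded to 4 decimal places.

Answer: 2.0496

Derivation:
Step 0: x=[5.0000 9.0000 10.0000 14.0000] v=[0.0000 0.0000 0.0000 0.0000]
Step 1: x=[4.8400 8.5200 10.2400 14.0000] v=[-0.8000 -2.4000 1.2000 0.0000]
Step 2: x=[4.4944 7.7264 10.6432 14.0384] v=[-1.7280 -3.9680 2.0160 0.1920]
Step 3: x=[3.9468 6.8824 11.0847 14.1736] v=[-2.7379 -4.2202 2.2074 0.6758]
Step 4: x=[3.2374 6.2410 11.4371 14.4545] v=[-3.5469 -3.2068 1.7620 1.4047]
Step 5: x=[2.4906 5.9504 11.6152 14.8927] v=[-3.7339 -1.4528 0.8905 2.1908]
Max displacement = 2.0496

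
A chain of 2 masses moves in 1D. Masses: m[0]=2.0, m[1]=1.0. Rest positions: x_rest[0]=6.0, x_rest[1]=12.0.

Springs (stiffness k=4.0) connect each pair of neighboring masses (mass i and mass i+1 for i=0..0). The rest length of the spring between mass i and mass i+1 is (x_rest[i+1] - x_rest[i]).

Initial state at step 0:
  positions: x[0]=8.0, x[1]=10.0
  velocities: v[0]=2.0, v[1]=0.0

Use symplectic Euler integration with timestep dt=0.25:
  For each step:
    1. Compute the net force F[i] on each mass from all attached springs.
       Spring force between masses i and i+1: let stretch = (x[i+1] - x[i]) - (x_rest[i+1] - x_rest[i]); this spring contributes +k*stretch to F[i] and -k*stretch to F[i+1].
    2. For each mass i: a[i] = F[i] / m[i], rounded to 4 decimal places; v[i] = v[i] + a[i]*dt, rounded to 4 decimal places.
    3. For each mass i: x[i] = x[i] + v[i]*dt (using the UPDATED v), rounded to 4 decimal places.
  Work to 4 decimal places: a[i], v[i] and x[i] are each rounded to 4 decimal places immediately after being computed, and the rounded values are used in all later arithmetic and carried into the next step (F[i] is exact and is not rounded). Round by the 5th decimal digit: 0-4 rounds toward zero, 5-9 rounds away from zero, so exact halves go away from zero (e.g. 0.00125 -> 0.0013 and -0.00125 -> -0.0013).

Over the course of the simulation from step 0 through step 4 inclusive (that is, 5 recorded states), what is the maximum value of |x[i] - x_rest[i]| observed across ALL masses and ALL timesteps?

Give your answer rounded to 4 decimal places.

Answer: 4.2930

Derivation:
Step 0: x=[8.0000 10.0000] v=[2.0000 0.0000]
Step 1: x=[8.0000 11.0000] v=[0.0000 4.0000]
Step 2: x=[7.6250 12.7500] v=[-1.5000 7.0000]
Step 3: x=[7.1406 14.7188] v=[-1.9375 7.8750]
Step 4: x=[6.8535 16.2930] v=[-1.1484 6.2968]
Max displacement = 4.2930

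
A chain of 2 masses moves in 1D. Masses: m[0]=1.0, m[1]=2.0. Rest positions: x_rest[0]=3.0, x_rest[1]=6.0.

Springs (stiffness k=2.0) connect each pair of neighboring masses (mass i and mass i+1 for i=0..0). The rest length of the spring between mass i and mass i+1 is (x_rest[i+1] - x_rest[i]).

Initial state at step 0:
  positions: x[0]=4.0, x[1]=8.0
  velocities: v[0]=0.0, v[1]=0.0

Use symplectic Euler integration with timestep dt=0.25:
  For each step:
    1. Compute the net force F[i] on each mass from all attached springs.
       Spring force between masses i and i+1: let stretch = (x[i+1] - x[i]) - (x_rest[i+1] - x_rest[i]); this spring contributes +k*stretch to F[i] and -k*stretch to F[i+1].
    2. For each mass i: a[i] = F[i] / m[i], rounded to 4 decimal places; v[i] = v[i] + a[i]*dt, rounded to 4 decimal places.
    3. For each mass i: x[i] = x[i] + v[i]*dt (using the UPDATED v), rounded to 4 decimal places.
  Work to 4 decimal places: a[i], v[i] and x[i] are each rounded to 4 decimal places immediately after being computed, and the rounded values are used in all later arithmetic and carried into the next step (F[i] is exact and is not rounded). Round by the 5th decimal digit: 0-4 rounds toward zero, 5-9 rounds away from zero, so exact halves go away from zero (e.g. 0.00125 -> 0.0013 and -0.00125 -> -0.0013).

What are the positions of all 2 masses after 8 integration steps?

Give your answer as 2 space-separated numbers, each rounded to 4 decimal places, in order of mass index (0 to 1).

Step 0: x=[4.0000 8.0000] v=[0.0000 0.0000]
Step 1: x=[4.1250 7.9375] v=[0.5000 -0.2500]
Step 2: x=[4.3516 7.8242] v=[0.9063 -0.4531]
Step 3: x=[4.6373 7.6814] v=[1.1426 -0.5713]
Step 4: x=[4.9285 7.5358] v=[1.1647 -0.5823]
Step 5: x=[5.1706 7.4148] v=[0.9684 -0.4841]
Step 6: x=[5.3182 7.3410] v=[0.5905 -0.2952]
Step 7: x=[5.3437 7.3283] v=[0.1019 -0.0509]
Step 8: x=[5.2423 7.3791] v=[-0.4058 0.2030]

Answer: 5.2423 7.3791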